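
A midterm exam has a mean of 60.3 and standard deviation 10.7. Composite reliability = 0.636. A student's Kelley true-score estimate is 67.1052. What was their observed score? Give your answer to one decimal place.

71.0

T̂ = ρX + (1 − ρ)μ  ⇒  X = (T̂ − (1 − ρ)μ) / ρ
X = (67.1052 − 0.364 × 60.3) / 0.636 = (67.1052 − 21.9492) / 0.636 = 45.1560 / 0.636 = 71.000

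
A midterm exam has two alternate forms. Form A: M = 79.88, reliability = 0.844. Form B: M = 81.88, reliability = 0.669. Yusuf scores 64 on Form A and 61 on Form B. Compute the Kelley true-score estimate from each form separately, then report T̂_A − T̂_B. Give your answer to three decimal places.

T̂_A = 0.844(64) + 0.156(79.88) = 66.47728
T̂_B = 0.669(61) + 0.331(81.88) = 67.91128
T̂_A − T̂_B = -1.43400

-1.434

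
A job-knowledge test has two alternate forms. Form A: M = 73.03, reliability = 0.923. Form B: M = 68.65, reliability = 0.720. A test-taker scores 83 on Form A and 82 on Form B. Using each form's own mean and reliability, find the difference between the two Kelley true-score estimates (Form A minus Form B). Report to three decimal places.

T̂_A = 0.923(83) + 0.077(73.03) = 82.23231
T̂_B = 0.720(82) + 0.280(68.65) = 78.26200
T̂_A − T̂_B = 3.97031

3.970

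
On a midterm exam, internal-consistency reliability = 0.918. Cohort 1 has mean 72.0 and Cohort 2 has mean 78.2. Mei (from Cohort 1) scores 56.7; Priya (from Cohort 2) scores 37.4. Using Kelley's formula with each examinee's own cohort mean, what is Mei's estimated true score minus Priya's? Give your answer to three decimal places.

T̂_Mei = 0.918(56.7) + 0.082(72.0) = 57.95460
T̂_Priya = 0.918(37.4) + 0.082(78.2) = 40.74560
Difference = 57.95460 − 40.74560 = 17.20900

17.209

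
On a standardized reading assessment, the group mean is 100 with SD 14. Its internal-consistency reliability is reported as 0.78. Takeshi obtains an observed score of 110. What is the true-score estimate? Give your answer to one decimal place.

107.8

T̂ = ρX + (1 − ρ)μ
  = 0.78 × 110 + 0.22 × 100
  = 85.80 + 22.00
  = 107.80
  ≈ 107.8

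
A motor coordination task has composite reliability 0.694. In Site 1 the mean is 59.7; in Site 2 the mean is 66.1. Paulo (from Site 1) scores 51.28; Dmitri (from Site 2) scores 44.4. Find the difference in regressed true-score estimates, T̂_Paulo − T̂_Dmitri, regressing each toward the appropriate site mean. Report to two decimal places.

2.82

T̂_Paulo = 0.694(51.28) + 0.306(59.7) = 53.8565
T̂_Dmitri = 0.694(44.4) + 0.306(66.1) = 51.0402
Difference = 53.8565 − 51.0402 = 2.8163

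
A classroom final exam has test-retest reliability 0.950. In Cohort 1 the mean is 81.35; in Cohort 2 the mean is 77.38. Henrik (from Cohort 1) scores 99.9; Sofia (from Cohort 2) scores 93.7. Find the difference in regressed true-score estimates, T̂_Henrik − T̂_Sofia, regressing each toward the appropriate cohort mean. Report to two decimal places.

T̂_Henrik = 0.950(99.9) + 0.050(81.35) = 98.9725
T̂_Sofia = 0.950(93.7) + 0.050(77.38) = 92.8840
Difference = 98.9725 − 92.8840 = 6.0885

6.09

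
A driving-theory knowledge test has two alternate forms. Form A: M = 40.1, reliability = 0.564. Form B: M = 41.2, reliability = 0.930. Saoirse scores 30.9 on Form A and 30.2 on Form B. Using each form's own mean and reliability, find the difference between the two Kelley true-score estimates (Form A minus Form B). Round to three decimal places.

T̂_A = 0.564(30.9) + 0.436(40.1) = 34.91120
T̂_B = 0.930(30.2) + 0.070(41.2) = 30.97000
T̂_A − T̂_B = 3.94120

3.941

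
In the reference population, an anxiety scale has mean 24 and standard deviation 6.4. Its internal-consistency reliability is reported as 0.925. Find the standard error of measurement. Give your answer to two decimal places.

SEM = SD · √(1 − ρ) = 6.4 × √0.075 = 6.4 × 0.2739 = 1.753

1.75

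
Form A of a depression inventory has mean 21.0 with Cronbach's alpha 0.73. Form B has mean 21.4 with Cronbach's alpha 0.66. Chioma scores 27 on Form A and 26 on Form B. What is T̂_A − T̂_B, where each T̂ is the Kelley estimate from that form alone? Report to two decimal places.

T̂_A = 0.73(27) + 0.27(21.0) = 25.3800
T̂_B = 0.66(26) + 0.34(21.4) = 24.4360
T̂_A − T̂_B = 0.9440

0.94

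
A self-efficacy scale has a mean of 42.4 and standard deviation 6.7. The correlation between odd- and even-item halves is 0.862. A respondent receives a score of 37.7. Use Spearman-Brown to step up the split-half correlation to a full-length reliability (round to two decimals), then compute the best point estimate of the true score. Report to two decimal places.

Spearman-Brown: ρ = 2r/(1 + r) = 2(0.862)/(1 + 0.862) = 1.7240/1.862 = 0.9259 → 0.93
Weight the observed score by reliability and the mean by (1 − reliability): T̂ = 0.93·37.7 + 0.07·42.4 = 35.061 + 2.968 = 38.029.

38.03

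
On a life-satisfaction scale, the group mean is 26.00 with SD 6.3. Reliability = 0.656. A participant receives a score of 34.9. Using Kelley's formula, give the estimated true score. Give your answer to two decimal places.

31.84

T̂ = 0.656(34.9) + 0.344(26.00) = 22.8944 + 8.94400 = 31.838 → 31.84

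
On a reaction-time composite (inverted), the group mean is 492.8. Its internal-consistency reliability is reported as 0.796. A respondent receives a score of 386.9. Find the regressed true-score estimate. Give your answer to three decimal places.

T̂ = ρX + (1 − ρ)μ
  = 0.796 × 386.9 + 0.204 × 492.8
  = 307.9724 + 100.5312
  = 408.5036
  ≈ 408.504

408.504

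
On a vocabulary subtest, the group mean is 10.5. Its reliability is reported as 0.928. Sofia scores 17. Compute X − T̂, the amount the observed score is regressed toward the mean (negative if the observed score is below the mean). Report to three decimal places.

Kelley's formula gives T̂ = 0.928·17 + 0.072·10.5 = 15.776 + 0.7560 = 16.53200.
X − T̂ = 17 − 16.5320 = 0.4680 → 0.468

0.468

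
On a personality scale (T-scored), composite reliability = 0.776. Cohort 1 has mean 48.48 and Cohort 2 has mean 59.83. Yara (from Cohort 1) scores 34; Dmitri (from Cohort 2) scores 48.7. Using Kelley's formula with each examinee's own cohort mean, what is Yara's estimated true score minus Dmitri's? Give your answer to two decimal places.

-13.95

T̂_Yara = 0.776(34) + 0.224(48.48) = 37.2435
T̂_Dmitri = 0.776(48.7) + 0.224(59.83) = 51.1931
Difference = 37.2435 − 51.1931 = -13.9496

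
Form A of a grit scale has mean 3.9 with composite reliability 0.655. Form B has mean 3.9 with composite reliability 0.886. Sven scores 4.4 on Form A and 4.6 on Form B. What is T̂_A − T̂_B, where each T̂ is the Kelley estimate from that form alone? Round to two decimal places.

-0.29

T̂_A = 0.655(4.4) + 0.345(3.9) = 4.2275
T̂_B = 0.886(4.6) + 0.114(3.9) = 4.5202
T̂_A − T̂_B = -0.2927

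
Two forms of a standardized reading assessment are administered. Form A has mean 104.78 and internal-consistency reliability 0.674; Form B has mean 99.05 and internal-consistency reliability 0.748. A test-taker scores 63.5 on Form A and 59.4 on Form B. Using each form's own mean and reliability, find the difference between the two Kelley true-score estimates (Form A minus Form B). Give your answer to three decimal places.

T̂_A = 0.674(63.5) + 0.326(104.78) = 76.95728
T̂_B = 0.748(59.4) + 0.252(99.05) = 69.39180
T̂_A − T̂_B = 7.56548

7.565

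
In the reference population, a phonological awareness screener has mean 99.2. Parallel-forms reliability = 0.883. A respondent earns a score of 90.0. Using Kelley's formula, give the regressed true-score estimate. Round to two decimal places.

Regress the observed score toward the mean by the unreliability: T̂ = 0.883·90.0 + 0.117·99.2 = 79.4700 + 11.6064 = 91.076.

91.08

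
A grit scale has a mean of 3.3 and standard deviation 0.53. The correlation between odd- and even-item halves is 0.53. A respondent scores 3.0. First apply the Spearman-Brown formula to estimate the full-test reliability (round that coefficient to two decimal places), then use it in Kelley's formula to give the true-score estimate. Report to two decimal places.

3.09

Spearman-Brown: ρ = 2r/(1 + r) = 2(0.53)/(1 + 0.53) = 1.060/1.53 = 0.6928 → 0.69
T̂ = ρX + (1 − ρ)μ
  = 0.69 × 3.0 + 0.31 × 3.3
  = 2.070 + 1.023
  = 3.093
  ≈ 3.09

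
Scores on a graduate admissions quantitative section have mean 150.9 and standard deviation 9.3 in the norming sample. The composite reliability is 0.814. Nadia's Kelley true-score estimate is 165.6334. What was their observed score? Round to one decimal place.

169.0

T̂ = ρX + (1 − ρ)μ  ⇒  X = (T̂ − (1 − ρ)μ) / ρ
X = (165.6334 − 0.186 × 150.9) / 0.814 = (165.6334 − 28.0674) / 0.814 = 137.5660 / 0.814 = 169.000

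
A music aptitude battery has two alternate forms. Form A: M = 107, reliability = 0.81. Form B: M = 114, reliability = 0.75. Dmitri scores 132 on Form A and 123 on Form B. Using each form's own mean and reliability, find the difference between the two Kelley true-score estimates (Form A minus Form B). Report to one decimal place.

T̂_A = 0.81(132) + 0.19(107) = 127.250
T̂_B = 0.75(123) + 0.25(114) = 120.750
T̂_A − T̂_B = 6.500

6.5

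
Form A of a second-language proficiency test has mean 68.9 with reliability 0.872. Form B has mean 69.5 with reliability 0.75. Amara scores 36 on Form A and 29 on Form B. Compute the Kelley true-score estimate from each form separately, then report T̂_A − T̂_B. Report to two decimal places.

1.09

T̂_A = 0.872(36) + 0.128(68.9) = 40.2112
T̂_B = 0.75(29) + 0.25(69.5) = 39.1250
T̂_A − T̂_B = 1.0862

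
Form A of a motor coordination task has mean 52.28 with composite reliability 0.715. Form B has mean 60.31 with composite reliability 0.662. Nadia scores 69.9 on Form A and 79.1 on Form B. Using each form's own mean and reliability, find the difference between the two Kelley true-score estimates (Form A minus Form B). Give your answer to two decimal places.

T̂_A = 0.715(69.9) + 0.285(52.28) = 64.8783
T̂_B = 0.662(79.1) + 0.338(60.31) = 72.7490
T̂_A − T̂_B = -7.8707

-7.87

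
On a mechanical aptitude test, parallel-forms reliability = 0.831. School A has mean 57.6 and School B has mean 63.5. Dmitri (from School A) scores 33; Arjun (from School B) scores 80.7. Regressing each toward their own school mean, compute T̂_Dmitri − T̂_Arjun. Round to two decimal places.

T̂_Dmitri = 0.831(33) + 0.169(57.6) = 37.1574
T̂_Arjun = 0.831(80.7) + 0.169(63.5) = 77.7932
Difference = 37.1574 − 77.7932 = -40.6358

-40.64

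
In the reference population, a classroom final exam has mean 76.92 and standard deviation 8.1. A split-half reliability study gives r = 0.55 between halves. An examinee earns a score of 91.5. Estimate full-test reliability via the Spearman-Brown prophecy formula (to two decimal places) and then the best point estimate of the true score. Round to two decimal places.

Spearman-Brown: ρ = 2r/(1 + r) = 2(0.55)/(1 + 0.55) = 1.100/1.55 = 0.7097 → 0.71
T̂ = ρX + (1 − ρ)μ
  = 0.71 × 91.5 + 0.29 × 76.92
  = 64.965 + 22.3068
  = 87.272
  ≈ 87.27

87.27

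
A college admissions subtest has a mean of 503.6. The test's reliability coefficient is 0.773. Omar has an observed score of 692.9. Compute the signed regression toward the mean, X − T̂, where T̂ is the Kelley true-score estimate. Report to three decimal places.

42.971

T̂ = ρX + (1 − ρ)μ
  = 0.773 × 692.9 + 0.227 × 503.6
  = 535.6117 + 114.3172
  = 649.92890
  ≈ 649.9289
X − T̂ = 692.9 − 649.9289 = 42.9711 → 42.971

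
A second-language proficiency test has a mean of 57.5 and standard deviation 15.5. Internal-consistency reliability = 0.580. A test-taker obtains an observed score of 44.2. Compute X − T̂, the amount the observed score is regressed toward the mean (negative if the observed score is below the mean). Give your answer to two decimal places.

T̂ = ρX + (1 − ρ)μ
  = 0.580 × 44.2 + 0.420 × 57.5
  = 25.6360 + 24.1500
  = 49.7860
  ≈ 49.786
X − T̂ = 44.2 − 49.786 = -5.586 → -5.59

-5.59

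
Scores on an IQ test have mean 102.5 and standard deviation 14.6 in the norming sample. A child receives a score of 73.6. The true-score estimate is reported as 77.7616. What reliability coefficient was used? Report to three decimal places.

T̂ = ρX + (1 − ρ)μ  ⇒  T̂ − μ = ρ(X − μ)
ρ = (T̂ − μ)/(X − μ) = (77.7616 − 102.5) / (73.6 − 102.5) = -24.7384 / -28.9 = 0.85600

0.856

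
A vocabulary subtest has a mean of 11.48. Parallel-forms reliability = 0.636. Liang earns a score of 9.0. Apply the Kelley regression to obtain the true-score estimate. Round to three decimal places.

Regress the observed score toward the mean by the unreliability: T̂ = 0.636·9.0 + 0.364·11.48 = 5.7240 + 4.17872 = 9.9027.

9.903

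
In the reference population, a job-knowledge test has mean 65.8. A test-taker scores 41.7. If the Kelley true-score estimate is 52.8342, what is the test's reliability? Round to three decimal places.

T̂ = ρX + (1 − ρ)μ  ⇒  T̂ − μ = ρ(X − μ)
ρ = (T̂ − μ)/(X − μ) = (52.8342 − 65.8) / (41.7 − 65.8) = -12.9658 / -24.1 = 0.53800

0.538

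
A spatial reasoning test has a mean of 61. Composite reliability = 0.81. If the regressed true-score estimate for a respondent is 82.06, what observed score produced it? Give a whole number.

T̂ = ρX + (1 − ρ)μ  ⇒  X = (T̂ − (1 − ρ)μ) / ρ
X = (82.06 − 0.19 × 61) / 0.81 = (82.06 − 11.59) / 0.81 = 70.47 / 0.81 = 87.00

87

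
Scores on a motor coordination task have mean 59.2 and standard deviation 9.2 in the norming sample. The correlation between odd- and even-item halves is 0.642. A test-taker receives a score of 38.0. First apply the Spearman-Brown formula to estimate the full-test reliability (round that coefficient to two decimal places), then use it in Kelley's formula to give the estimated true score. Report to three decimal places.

Spearman-Brown: ρ = 2r/(1 + r) = 2(0.642)/(1 + 0.642) = 1.2840/1.642 = 0.7820 → 0.78
T̂ = 0.78(38.0) + 0.22(59.2) = 29.640 + 13.024 = 42.6640 → 42.664

42.664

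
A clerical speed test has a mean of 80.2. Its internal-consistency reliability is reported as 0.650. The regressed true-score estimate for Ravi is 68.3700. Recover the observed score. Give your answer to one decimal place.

T̂ = ρX + (1 − ρ)μ  ⇒  X = (T̂ − (1 − ρ)μ) / ρ
X = (68.3700 − 0.350 × 80.2) / 0.650 = (68.3700 − 28.0700) / 0.650 = 40.3000 / 0.650 = 62.000

62.0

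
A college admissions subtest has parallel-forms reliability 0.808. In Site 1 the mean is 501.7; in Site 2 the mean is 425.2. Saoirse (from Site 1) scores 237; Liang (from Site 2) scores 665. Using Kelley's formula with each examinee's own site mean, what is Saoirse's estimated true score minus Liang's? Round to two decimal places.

-331.14

T̂_Saoirse = 0.808(237) + 0.192(501.7) = 287.8224
T̂_Liang = 0.808(665) + 0.192(425.2) = 618.9584
Difference = 287.8224 − 618.9584 = -331.1360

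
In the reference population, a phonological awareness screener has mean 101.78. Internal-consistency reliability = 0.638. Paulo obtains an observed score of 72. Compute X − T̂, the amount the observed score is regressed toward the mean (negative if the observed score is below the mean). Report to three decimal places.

T̂ = ρX + (1 − ρ)μ
  = 0.638 × 72 + 0.362 × 101.78
  = 45.936 + 36.84436
  = 82.78036
  ≈ 82.7804
X − T̂ = 72 − 82.7804 = -10.7804 → -10.780

-10.780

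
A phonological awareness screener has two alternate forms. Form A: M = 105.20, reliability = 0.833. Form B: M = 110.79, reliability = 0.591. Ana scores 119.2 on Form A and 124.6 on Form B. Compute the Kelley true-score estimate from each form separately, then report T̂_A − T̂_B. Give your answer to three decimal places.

-2.090

T̂_A = 0.833(119.2) + 0.167(105.20) = 116.86200
T̂_B = 0.591(124.6) + 0.409(110.79) = 118.95171
T̂_A − T̂_B = -2.08971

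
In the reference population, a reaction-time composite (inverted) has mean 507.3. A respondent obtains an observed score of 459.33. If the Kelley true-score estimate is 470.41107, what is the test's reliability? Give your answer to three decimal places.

0.769

T̂ = ρX + (1 − ρ)μ  ⇒  T̂ − μ = ρ(X − μ)
ρ = (T̂ − μ)/(X − μ) = (470.41107 − 507.3) / (459.33 − 507.3) = -36.88893 / -47.97 = 0.76900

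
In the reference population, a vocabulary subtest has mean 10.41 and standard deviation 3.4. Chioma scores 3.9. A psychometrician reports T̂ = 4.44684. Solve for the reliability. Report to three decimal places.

T̂ = ρX + (1 − ρ)μ  ⇒  T̂ − μ = ρ(X − μ)
ρ = (T̂ − μ)/(X − μ) = (4.44684 − 10.41) / (3.9 − 10.41) = -5.96316 / -6.51 = 0.91600

0.916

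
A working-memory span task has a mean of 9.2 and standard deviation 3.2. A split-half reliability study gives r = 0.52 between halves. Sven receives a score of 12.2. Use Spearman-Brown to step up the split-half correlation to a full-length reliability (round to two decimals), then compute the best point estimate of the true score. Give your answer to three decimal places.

Spearman-Brown: ρ = 2r/(1 + r) = 2(0.52)/(1 + 0.52) = 1.040/1.52 = 0.6842 → 0.68
T̂ = 0.68(12.2) + 0.32(9.2) = 8.296 + 2.944 = 11.2400 → 11.240

11.240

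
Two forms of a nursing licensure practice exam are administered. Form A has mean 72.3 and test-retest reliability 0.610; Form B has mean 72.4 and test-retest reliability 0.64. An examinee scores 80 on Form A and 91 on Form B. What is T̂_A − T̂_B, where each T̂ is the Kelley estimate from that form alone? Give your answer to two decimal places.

-7.31

T̂_A = 0.610(80) + 0.390(72.3) = 76.9970
T̂_B = 0.64(91) + 0.36(72.4) = 84.3040
T̂_A − T̂_B = -7.3070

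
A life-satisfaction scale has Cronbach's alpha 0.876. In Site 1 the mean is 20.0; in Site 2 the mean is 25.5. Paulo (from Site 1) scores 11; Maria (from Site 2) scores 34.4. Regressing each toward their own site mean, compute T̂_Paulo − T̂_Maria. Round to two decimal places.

-21.18

T̂_Paulo = 0.876(11) + 0.124(20.0) = 12.1160
T̂_Maria = 0.876(34.4) + 0.124(25.5) = 33.2964
Difference = 12.1160 − 33.2964 = -21.1804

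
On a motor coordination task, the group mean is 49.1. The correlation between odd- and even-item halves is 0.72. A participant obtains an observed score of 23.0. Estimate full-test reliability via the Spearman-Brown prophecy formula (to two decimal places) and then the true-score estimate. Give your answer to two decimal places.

27.18

Spearman-Brown: ρ = 2r/(1 + r) = 2(0.72)/(1 + 0.72) = 1.440/1.72 = 0.8372 → 0.84
T̂ = 0.84(23.0) + 0.16(49.1) = 19.320 + 7.856 = 27.176 → 27.18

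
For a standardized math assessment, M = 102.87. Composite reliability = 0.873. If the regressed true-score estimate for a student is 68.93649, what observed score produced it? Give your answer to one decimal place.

64.0

T̂ = ρX + (1 − ρ)μ  ⇒  X = (T̂ − (1 − ρ)μ) / ρ
X = (68.93649 − 0.127 × 102.87) / 0.873 = (68.93649 − 13.06449) / 0.873 = 55.87200 / 0.873 = 64.000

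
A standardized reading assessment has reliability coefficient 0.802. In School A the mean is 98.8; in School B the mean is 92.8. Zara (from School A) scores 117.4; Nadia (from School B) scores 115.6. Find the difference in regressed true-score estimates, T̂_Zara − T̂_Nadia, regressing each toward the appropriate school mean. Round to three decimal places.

T̂_Zara = 0.802(117.4) + 0.198(98.8) = 113.71720
T̂_Nadia = 0.802(115.6) + 0.198(92.8) = 111.08560
Difference = 113.71720 − 111.08560 = 2.63160

2.632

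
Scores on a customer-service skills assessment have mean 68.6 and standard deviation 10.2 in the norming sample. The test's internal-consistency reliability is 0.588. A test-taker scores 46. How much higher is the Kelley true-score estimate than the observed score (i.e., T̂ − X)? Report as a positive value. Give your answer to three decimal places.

Regress the observed score toward the mean by the unreliability: T̂ = 0.588·46 + 0.412·68.6 = 27.048 + 28.2632 = 55.31120.
T̂ − X = 55.3112 − 46 = 9.3112 → 9.311

9.311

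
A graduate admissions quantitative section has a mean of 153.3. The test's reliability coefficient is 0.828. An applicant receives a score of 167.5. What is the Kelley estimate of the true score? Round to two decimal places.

T̂ = ρX + (1 − ρ)μ
  = 0.828 × 167.5 + 0.172 × 153.3
  = 138.6900 + 26.3676
  = 165.058
  ≈ 165.06

165.06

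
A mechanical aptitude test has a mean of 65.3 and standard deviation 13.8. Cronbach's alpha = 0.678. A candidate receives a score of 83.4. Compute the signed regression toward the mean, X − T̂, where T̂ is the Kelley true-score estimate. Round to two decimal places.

T̂ = 0.678(83.4) + 0.322(65.3) = 56.5452 + 21.0266 = 77.5718 → 77.572
X − T̂ = 83.4 − 77.572 = 5.828 → 5.83

5.83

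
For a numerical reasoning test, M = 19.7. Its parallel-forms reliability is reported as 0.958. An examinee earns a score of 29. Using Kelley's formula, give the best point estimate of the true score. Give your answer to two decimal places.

28.61

T̂ = ρX + (1 − ρ)μ
  = 0.958 × 29 + 0.042 × 19.7
  = 27.782 + 0.8274
  = 28.609
  ≈ 28.61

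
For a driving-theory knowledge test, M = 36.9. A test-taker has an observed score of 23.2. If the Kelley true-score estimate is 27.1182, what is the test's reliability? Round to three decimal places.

T̂ = ρX + (1 − ρ)μ  ⇒  T̂ − μ = ρ(X − μ)
ρ = (T̂ − μ)/(X − μ) = (27.1182 − 36.9) / (23.2 − 36.9) = -9.7818 / -13.7 = 0.71400

0.714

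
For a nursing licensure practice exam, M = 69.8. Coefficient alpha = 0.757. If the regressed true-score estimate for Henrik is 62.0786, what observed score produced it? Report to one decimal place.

59.6

T̂ = ρX + (1 − ρ)μ  ⇒  X = (T̂ − (1 − ρ)μ) / ρ
X = (62.0786 − 0.243 × 69.8) / 0.757 = (62.0786 − 16.9614) / 0.757 = 45.1172 / 0.757 = 59.600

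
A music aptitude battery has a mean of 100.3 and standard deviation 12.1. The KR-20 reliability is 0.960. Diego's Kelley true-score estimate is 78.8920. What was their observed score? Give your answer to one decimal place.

T̂ = ρX + (1 − ρ)μ  ⇒  X = (T̂ − (1 − ρ)μ) / ρ
X = (78.8920 − 0.040 × 100.3) / 0.960 = (78.8920 − 4.0120) / 0.960 = 74.8800 / 0.960 = 78.000

78.0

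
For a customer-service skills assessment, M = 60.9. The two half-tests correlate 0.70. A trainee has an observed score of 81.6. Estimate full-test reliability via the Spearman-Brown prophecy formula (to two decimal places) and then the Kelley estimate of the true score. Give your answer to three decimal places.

Spearman-Brown: ρ = 2r/(1 + r) = 2(0.70)/(1 + 0.70) = 1.400/1.70 = 0.8235 → 0.82
T̂ = ρX + (1 − ρ)μ
  = 0.82 × 81.6 + 0.18 × 60.9
  = 66.912 + 10.962
  = 77.8740
  ≈ 77.874

77.874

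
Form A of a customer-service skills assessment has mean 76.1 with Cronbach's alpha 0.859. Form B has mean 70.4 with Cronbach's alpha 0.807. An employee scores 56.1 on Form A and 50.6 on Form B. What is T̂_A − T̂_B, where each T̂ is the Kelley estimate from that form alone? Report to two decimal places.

T̂_A = 0.859(56.1) + 0.141(76.1) = 58.9200
T̂_B = 0.807(50.6) + 0.193(70.4) = 54.4214
T̂_A − T̂_B = 4.4986

4.50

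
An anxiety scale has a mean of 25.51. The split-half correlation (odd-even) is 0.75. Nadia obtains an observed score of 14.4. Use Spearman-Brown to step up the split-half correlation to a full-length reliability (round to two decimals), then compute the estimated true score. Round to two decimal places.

15.96

Spearman-Brown: ρ = 2r/(1 + r) = 2(0.75)/(1 + 0.75) = 1.500/1.75 = 0.8571 → 0.86
T̂ = 0.86(14.4) + 0.14(25.51) = 12.384 + 3.5714 = 15.955 → 15.96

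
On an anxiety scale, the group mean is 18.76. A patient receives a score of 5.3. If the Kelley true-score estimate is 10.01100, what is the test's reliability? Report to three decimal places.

0.650

T̂ = ρX + (1 − ρ)μ  ⇒  T̂ − μ = ρ(X − μ)
ρ = (T̂ − μ)/(X − μ) = (10.01100 − 18.76) / (5.3 − 18.76) = -8.74900 / -13.46 = 0.65000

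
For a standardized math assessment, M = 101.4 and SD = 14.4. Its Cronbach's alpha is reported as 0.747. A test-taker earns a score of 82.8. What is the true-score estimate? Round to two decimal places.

T̂ = ρX + (1 − ρ)μ
  = 0.747 × 82.8 + 0.253 × 101.4
  = 61.8516 + 25.6542
  = 87.506
  ≈ 87.51

87.51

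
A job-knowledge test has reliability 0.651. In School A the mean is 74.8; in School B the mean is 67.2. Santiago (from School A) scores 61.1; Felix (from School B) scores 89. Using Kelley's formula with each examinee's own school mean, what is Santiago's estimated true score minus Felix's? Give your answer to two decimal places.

T̂_Santiago = 0.651(61.1) + 0.349(74.8) = 65.8813
T̂_Felix = 0.651(89) + 0.349(67.2) = 81.3918
Difference = 65.8813 − 81.3918 = -15.5105

-15.51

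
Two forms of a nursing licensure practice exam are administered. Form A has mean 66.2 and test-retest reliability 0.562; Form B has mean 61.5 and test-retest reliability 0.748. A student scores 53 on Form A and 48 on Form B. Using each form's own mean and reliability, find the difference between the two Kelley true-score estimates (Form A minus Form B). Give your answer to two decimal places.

T̂_A = 0.562(53) + 0.438(66.2) = 58.7816
T̂_B = 0.748(48) + 0.252(61.5) = 51.4020
T̂_A − T̂_B = 7.3796

7.38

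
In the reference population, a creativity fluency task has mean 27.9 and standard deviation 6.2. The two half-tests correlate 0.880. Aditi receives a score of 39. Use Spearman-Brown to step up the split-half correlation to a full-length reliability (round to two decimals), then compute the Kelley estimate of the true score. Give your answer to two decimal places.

Spearman-Brown: ρ = 2r/(1 + r) = 2(0.880)/(1 + 0.880) = 1.7600/1.880 = 0.9362 → 0.94
T̂ = ρX + (1 − ρ)μ
  = 0.94 × 39 + 0.06 × 27.9
  = 36.66 + 1.674
  = 38.334
  ≈ 38.33

38.33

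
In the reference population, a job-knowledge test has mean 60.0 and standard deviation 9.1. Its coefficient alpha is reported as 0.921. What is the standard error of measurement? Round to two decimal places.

SEM = SD · √(1 − ρ) = 9.1 × √0.079 = 9.1 × 0.2811 = 2.558

2.56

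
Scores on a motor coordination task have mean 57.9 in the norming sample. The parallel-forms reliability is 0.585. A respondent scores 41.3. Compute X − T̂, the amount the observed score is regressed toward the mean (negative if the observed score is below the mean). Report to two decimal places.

-6.89

T̂ = ρX + (1 − ρ)μ
  = 0.585 × 41.3 + 0.415 × 57.9
  = 24.1605 + 24.0285
  = 48.1890
  ≈ 48.189
X − T̂ = 41.3 − 48.189 = -6.889 → -6.89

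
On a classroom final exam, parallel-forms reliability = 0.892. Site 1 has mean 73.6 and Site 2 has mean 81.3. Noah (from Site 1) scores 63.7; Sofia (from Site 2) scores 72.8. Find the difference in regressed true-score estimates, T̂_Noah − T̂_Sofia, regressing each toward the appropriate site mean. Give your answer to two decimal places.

-8.95

T̂_Noah = 0.892(63.7) + 0.108(73.6) = 64.7692
T̂_Sofia = 0.892(72.8) + 0.108(81.3) = 73.7180
Difference = 64.7692 − 73.7180 = -8.9488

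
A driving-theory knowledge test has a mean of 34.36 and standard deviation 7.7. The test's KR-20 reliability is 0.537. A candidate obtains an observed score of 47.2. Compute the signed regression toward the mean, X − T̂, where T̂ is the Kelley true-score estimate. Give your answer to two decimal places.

Weight the observed score by reliability and the mean by (1 − reliability): T̂ = 0.537·47.2 + 0.463·34.36 = 25.3464 + 15.90868 = 41.2551.
X − T̂ = 47.2 − 41.255 = 5.945 → 5.94

5.94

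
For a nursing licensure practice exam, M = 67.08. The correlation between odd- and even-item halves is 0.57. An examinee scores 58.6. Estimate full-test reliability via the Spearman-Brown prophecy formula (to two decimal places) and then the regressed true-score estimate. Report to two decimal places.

60.89

Spearman-Brown: ρ = 2r/(1 + r) = 2(0.57)/(1 + 0.57) = 1.140/1.57 = 0.7261 → 0.73
T̂ = ρX + (1 − ρ)μ
  = 0.73 × 58.6 + 0.27 × 67.08
  = 42.778 + 18.1116
  = 60.890
  ≈ 60.89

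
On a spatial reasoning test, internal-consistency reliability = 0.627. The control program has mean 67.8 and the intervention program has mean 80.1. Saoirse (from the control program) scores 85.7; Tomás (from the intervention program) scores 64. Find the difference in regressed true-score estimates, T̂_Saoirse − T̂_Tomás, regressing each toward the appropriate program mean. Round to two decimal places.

9.02

T̂_Saoirse = 0.627(85.7) + 0.373(67.8) = 79.0233
T̂_Tomás = 0.627(64) + 0.373(80.1) = 70.0053
Difference = 79.0233 − 70.0053 = 9.0180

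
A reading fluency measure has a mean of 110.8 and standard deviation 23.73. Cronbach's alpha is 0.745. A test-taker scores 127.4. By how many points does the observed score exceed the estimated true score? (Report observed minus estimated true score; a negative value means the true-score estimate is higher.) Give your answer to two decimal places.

4.23

T̂ = ρX + (1 − ρ)μ
  = 0.745 × 127.4 + 0.255 × 110.8
  = 94.9130 + 28.2540
  = 123.1670
  ≈ 123.167
X − T̂ = 127.4 − 123.167 = 4.233 → 4.23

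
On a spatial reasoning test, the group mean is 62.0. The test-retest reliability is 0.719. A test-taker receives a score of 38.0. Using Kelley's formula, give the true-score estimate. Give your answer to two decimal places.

44.74

T̂ = 0.719(38.0) + 0.281(62.0) = 27.3220 + 17.4220 = 44.744 → 44.74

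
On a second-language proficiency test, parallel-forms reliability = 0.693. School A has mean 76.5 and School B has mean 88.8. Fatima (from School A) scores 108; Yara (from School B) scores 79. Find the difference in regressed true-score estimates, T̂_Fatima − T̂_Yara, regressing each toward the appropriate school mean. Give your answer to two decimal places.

T̂_Fatima = 0.693(108) + 0.307(76.5) = 98.3295
T̂_Yara = 0.693(79) + 0.307(88.8) = 82.0086
Difference = 98.3295 − 82.0086 = 16.3209

16.32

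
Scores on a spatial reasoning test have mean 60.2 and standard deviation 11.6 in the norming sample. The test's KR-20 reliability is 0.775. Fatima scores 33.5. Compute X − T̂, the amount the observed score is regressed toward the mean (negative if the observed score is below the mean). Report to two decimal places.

Regress the observed score toward the mean by the unreliability: T̂ = 0.775·33.5 + 0.225·60.2 = 25.9625 + 13.5450 = 39.5075.
X − T̂ = 33.5 − 39.508 = -6.008 → -6.01

-6.01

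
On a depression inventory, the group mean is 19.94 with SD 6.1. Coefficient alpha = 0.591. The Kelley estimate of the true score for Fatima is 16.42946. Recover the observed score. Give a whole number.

14

T̂ = ρX + (1 − ρ)μ  ⇒  X = (T̂ − (1 − ρ)μ) / ρ
X = (16.42946 − 0.409 × 19.94) / 0.591 = (16.42946 − 8.15546) / 0.591 = 8.27400 / 0.591 = 14.00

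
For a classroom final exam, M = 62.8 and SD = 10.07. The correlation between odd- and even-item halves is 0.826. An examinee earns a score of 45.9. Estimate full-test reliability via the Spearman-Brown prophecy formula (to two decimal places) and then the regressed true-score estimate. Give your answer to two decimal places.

47.59

Spearman-Brown: ρ = 2r/(1 + r) = 2(0.826)/(1 + 0.826) = 1.6520/1.826 = 0.9047 → 0.90
T̂ = 0.90(45.9) + 0.10(62.8) = 41.310 + 6.280 = 47.590 → 47.59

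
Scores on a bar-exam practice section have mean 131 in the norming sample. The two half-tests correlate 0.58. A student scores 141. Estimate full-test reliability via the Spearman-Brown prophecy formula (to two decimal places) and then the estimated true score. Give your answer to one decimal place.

138.3

Spearman-Brown: ρ = 2r/(1 + r) = 2(0.58)/(1 + 0.58) = 1.160/1.58 = 0.7342 → 0.73
T̂ = ρX + (1 − ρ)μ
  = 0.73 × 141 + 0.27 × 131
  = 102.93 + 35.37
  = 138.30
  ≈ 138.3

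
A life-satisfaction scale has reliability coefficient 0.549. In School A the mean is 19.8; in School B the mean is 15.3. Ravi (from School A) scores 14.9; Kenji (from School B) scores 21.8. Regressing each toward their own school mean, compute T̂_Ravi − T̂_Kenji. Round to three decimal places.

T̂_Ravi = 0.549(14.9) + 0.451(19.8) = 17.10990
T̂_Kenji = 0.549(21.8) + 0.451(15.3) = 18.86850
Difference = 17.10990 − 18.86850 = -1.75860

-1.759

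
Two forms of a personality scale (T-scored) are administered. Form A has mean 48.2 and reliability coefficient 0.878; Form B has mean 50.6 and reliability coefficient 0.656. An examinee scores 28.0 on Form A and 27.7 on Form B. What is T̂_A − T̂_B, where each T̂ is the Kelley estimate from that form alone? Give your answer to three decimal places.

-5.113

T̂_A = 0.878(28.0) + 0.122(48.2) = 30.46440
T̂_B = 0.656(27.7) + 0.344(50.6) = 35.57760
T̂_A − T̂_B = -5.11320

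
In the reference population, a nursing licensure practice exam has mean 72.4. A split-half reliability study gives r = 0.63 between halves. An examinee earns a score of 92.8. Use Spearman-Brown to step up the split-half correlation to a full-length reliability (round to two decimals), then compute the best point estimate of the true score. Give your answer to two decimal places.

Spearman-Brown: ρ = 2r/(1 + r) = 2(0.63)/(1 + 0.63) = 1.260/1.63 = 0.7730 → 0.77
T̂ = 0.77(92.8) + 0.23(72.4) = 71.456 + 16.652 = 88.108 → 88.11

88.11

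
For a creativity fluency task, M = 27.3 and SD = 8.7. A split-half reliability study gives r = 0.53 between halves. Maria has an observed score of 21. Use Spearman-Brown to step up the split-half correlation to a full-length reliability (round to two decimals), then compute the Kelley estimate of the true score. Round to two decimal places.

22.95

Spearman-Brown: ρ = 2r/(1 + r) = 2(0.53)/(1 + 0.53) = 1.060/1.53 = 0.6928 → 0.69
T̂ = ρX + (1 − ρ)μ
  = 0.69 × 21 + 0.31 × 27.3
  = 14.49 + 8.463
  = 22.953
  ≈ 22.95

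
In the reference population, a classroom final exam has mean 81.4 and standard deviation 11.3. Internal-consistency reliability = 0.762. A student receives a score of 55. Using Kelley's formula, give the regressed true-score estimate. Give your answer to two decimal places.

T̂ = ρX + (1 − ρ)μ
  = 0.762 × 55 + 0.238 × 81.4
  = 41.910 + 19.3732
  = 61.283
  ≈ 61.28

61.28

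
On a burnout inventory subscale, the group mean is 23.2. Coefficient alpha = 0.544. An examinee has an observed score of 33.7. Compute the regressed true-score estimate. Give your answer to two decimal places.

T̂ = 0.544(33.7) + 0.456(23.2) = 18.3328 + 10.5792 = 28.912 → 28.91

28.91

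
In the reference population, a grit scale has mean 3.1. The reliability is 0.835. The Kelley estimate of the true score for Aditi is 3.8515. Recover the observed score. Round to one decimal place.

4.0

T̂ = ρX + (1 − ρ)μ  ⇒  X = (T̂ − (1 − ρ)μ) / ρ
X = (3.8515 − 0.165 × 3.1) / 0.835 = (3.8515 − 0.5115) / 0.835 = 3.3400 / 0.835 = 4.000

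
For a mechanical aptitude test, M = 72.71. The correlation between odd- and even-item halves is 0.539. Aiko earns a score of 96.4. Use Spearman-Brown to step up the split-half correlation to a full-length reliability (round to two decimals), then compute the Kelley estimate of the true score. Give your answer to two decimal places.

89.29

Spearman-Brown: ρ = 2r/(1 + r) = 2(0.539)/(1 + 0.539) = 1.0780/1.539 = 0.7005 → 0.70
Weight the observed score by reliability and the mean by (1 − reliability): T̂ = 0.70·96.4 + 0.30·72.71 = 67.480 + 21.8130 = 89.293.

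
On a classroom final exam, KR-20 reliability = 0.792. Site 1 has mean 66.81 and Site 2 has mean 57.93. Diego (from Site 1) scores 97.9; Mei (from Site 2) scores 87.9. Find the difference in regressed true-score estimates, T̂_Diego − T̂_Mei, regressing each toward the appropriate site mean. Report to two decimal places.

T̂_Diego = 0.792(97.9) + 0.208(66.81) = 91.4333
T̂_Mei = 0.792(87.9) + 0.208(57.93) = 81.6662
Difference = 91.4333 − 81.6662 = 9.7670

9.77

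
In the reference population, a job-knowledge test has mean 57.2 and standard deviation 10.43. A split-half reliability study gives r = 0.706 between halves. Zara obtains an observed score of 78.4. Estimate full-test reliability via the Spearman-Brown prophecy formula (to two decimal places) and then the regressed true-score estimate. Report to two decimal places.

74.80

Spearman-Brown: ρ = 2r/(1 + r) = 2(0.706)/(1 + 0.706) = 1.4120/1.706 = 0.8277 → 0.83
T̂ = ρX + (1 − ρ)μ
  = 0.83 × 78.4 + 0.17 × 57.2
  = 65.072 + 9.724
  = 74.796
  ≈ 74.80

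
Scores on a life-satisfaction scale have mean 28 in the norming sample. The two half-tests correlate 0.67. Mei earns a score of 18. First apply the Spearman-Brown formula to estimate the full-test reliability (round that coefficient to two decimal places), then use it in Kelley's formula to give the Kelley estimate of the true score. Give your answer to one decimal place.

Spearman-Brown: ρ = 2r/(1 + r) = 2(0.67)/(1 + 0.67) = 1.340/1.67 = 0.8024 → 0.80
T̂ = 0.80(18) + 0.20(28) = 14.40 + 5.60 = 20.00 → 20.0

20.0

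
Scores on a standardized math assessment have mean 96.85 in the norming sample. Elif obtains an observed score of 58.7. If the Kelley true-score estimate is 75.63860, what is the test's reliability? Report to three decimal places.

0.556

T̂ = ρX + (1 − ρ)μ  ⇒  T̂ − μ = ρ(X − μ)
ρ = (T̂ − μ)/(X − μ) = (75.63860 − 96.85) / (58.7 − 96.85) = -21.21140 / -38.15 = 0.55600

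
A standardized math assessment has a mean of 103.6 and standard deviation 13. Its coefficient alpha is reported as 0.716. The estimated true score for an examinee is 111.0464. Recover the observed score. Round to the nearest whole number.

T̂ = ρX + (1 − ρ)μ  ⇒  X = (T̂ − (1 − ρ)μ) / ρ
X = (111.0464 − 0.284 × 103.6) / 0.716 = (111.0464 − 29.4224) / 0.716 = 81.6240 / 0.716 = 114.00

114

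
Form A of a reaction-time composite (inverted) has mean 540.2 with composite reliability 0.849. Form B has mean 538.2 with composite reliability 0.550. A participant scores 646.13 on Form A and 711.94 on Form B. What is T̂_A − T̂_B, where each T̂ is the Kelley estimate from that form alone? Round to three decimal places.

T̂_A = 0.849(646.13) + 0.151(540.2) = 630.13457
T̂_B = 0.550(711.94) + 0.450(538.2) = 633.75700
T̂_A − T̂_B = -3.62243

-3.622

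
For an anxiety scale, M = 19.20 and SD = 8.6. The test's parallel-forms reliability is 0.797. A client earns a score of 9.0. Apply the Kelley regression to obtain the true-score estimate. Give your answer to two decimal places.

T̂ = 0.797(9.0) + 0.203(19.20) = 7.1730 + 3.89760 = 11.071 → 11.07

11.07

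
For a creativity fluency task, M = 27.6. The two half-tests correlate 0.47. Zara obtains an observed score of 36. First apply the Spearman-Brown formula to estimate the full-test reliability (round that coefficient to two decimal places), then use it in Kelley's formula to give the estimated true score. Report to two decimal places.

Spearman-Brown: ρ = 2r/(1 + r) = 2(0.47)/(1 + 0.47) = 0.940/1.47 = 0.6395 → 0.64
T̂ = 0.64(36) + 0.36(27.6) = 23.04 + 9.936 = 32.976 → 32.98

32.98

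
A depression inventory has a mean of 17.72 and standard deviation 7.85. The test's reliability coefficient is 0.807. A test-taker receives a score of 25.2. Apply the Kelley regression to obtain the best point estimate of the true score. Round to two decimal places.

23.76

T̂ = ρX + (1 − ρ)μ
  = 0.807 × 25.2 + 0.193 × 17.72
  = 20.3364 + 3.41996
  = 23.756
  ≈ 23.76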